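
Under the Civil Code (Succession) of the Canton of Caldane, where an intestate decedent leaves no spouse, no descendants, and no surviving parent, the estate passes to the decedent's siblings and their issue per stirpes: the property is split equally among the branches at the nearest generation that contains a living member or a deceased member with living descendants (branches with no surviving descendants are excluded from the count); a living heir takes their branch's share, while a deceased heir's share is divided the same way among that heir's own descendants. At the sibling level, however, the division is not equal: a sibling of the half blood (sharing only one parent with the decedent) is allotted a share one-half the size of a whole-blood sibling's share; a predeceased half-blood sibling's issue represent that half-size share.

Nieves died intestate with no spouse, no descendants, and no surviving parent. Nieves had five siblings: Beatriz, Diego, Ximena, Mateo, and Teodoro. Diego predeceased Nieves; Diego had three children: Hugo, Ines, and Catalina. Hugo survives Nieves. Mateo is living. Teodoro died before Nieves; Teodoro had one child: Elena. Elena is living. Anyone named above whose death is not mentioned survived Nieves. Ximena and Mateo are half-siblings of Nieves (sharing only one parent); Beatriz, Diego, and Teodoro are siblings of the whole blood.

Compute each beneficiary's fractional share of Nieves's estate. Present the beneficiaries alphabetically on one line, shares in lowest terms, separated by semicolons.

No spouse, descendants, or parent survives, so the estate passes to Nieves's siblings per stirpes.
Half-blood siblings count for one-half the weight of whole-blood siblings at the initial division.
Dividing 1 in proportion to weights (total weight 4): Beatriz (weight 1) → 1/4; Diego (weight 1) → 1/4; Ximena (weight 1/2) → 1/8; Mateo (weight 1/2) → 1/8; Teodoro (weight 1) → 1/4.
Beatriz is living and takes 1/4.
Diego predeceased; the 1/4 allotted to Diego's branch passes to Diego's issue by representation.
The 1/4 is divided into 3 equal shares of 1/12 among Hugo, Ines, Catalina.
Hugo is living and takes 1/12.
Ines is living and takes 1/12.
Catalina is living and takes 1/12.
Ximena is living and takes 1/8.
Mateo is living and takes 1/8.
Teodoro predeceased; the 1/4 allotted to Teodoro's branch passes to Teodoro's issue by representation.
Elena is the sole taker at this level and receives the full 1/4.

Beatriz 1/4; Catalina 1/12; Elena 1/4; Hugo 1/12; Ines 1/12; Mateo 1/8; Ximena 1/8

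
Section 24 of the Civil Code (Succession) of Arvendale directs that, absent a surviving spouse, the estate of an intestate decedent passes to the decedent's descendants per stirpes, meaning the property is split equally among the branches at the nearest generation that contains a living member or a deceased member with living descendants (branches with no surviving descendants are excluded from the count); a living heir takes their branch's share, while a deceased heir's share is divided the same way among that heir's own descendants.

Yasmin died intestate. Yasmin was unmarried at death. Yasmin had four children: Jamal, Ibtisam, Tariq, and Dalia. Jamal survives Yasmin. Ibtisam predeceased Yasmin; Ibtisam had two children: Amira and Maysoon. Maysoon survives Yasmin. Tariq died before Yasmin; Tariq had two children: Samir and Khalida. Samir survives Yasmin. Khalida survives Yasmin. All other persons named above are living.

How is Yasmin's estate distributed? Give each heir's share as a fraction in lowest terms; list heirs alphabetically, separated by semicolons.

Amira 1/8; Dalia 1/4; Jamal 1/4; Khalida 1/8; Maysoon 1/8; Samir 1/8

There is no surviving spouse, so the entire estate passes to Yasmin's descendants per stirpes.
The estate is divided into 4 equal shares of 1/4 among Jamal, Ibtisam, Tariq, Dalia.
Jamal is living and takes 1/4.
Ibtisam predeceased; the 1/4 allotted to Ibtisam's branch passes to Ibtisam's issue by representation.
The 1/4 is divided into 2 equal shares of 1/8 among Amira, Maysoon.
Amira is living and takes 1/8.
Maysoon is living and takes 1/8.
Tariq predeceased; the 1/4 allotted to Tariq's branch passes to Tariq's issue by representation.
The 1/4 is divided into 2 equal shares of 1/8 among Samir, Khalida.
Samir is living and takes 1/8.
Khalida is living and takes 1/8.
Dalia is living and takes 1/4.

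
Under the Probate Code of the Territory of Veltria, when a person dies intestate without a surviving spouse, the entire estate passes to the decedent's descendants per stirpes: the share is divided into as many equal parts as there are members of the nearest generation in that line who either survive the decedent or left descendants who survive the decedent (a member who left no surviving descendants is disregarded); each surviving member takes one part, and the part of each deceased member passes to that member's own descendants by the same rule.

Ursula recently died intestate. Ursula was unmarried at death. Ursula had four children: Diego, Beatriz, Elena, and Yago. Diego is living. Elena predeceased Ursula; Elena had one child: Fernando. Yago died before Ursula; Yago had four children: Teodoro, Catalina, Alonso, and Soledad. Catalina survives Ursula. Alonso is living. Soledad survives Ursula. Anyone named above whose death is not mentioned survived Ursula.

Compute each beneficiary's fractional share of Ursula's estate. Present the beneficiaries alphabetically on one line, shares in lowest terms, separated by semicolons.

Alonso 1/16; Beatriz 1/4; Catalina 1/16; Diego 1/4; Fernando 1/4; Soledad 1/16; Teodoro 1/16

There is no surviving spouse, so the entire estate passes to Ursula's descendants per stirpes.
The estate is divided into 4 equal shares of 1/4 among Diego, Beatriz, Elena, Yago.
Diego is living and takes 1/4.
Beatriz is living and takes 1/4.
Elena predeceased; the 1/4 allotted to Elena's branch passes to Elena's issue by representation.
Fernando is the sole taker at this level and receives the full 1/4.
Yago predeceased; the 1/4 allotted to Yago's branch passes to Yago's issue by representation.
The 1/4 is divided into 4 equal shares of 1/16 among Teodoro, Catalina, Alonso, Soledad.
Teodoro is living and takes 1/16.
Catalina is living and takes 1/16.
Alonso is living and takes 1/16.
Soledad is living and takes 1/16.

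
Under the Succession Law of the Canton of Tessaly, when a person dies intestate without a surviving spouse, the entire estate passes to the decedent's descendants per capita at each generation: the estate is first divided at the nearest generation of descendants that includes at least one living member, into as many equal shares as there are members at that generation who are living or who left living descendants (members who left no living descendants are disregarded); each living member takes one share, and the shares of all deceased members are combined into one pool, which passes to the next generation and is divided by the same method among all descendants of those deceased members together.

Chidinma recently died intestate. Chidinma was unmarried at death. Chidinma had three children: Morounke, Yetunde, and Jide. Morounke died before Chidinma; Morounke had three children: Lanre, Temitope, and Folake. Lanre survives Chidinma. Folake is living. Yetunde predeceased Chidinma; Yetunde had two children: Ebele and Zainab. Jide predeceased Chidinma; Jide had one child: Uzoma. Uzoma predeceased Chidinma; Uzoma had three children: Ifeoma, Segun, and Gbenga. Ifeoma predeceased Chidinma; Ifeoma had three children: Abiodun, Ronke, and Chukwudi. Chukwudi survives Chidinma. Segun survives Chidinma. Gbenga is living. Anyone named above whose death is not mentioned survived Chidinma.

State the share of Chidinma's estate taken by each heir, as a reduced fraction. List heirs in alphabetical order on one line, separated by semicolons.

Abiodun 1/54; Chukwudi 1/54; Ebele 1/6; Folake 1/6; Gbenga 1/18; Lanre 1/6; Ronke 1/54; Segun 1/18; Temitope 1/6; Zainab 1/6

There is no surviving spouse, so the entire estate passes to Chidinma's descendants per capita at each generation.
No one at generation 1 (Morounke, Yetunde, Jide) is living; moving to the next generation.
At generation 2 (Lanre, Temitope, Folake, Ebele, Zainab, Uzoma) there are 6 shares of (1)/6 = 1/6 each.
Living: Lanre, Temitope, Folake, Ebele, and Zainab — each takes 1/6.
Deceased: Uzoma. That 1/6 share is carried to generation 3.
At generation 3 (Ifeoma, Segun, Gbenga) there are 3 shares of (1/6)/3 = 1/18 each.
Living: Segun and Gbenga — each takes 1/18.
Deceased: Ifeoma. That 1/18 share is carried to generation 4.
At generation 4 (Abiodun, Ronke, Chukwudi) there are 3 shares of (1/18)/3 = 1/54 each.
Living: Abiodun, Ronke, and Chukwudi — each takes 1/54.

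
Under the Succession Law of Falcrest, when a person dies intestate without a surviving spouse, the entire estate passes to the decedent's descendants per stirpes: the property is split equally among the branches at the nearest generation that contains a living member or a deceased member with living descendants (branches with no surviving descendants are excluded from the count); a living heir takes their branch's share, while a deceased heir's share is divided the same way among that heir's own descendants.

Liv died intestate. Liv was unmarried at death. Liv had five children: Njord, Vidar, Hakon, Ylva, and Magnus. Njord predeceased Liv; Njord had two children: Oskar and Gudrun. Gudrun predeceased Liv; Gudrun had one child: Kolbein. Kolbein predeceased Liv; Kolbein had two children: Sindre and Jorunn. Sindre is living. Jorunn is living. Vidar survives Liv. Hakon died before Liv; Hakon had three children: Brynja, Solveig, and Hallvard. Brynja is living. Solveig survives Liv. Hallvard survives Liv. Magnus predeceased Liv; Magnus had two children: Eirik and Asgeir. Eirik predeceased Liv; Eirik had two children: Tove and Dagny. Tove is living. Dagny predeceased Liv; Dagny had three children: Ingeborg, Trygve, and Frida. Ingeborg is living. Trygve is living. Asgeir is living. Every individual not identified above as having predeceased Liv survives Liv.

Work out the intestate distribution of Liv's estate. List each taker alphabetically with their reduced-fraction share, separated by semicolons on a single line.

Asgeir 1/10; Brynja 1/15; Frida 1/60; Hallvard 1/15; Ingeborg 1/60; Jorunn 1/20; Oskar 1/10; Sindre 1/20; Solveig 1/15; Tove 1/20; Trygve 1/60; Vidar 1/5; Ylva 1/5

There is no surviving spouse, so the entire estate passes to Liv's descendants per stirpes.
The estate is divided into 5 equal shares of 1/5 among Njord, Vidar, Hakon, Ylva, Magnus.
Njord predeceased; the 1/5 allotted to Njord's branch passes to Njord's issue by representation.
The 1/5 is divided into 2 equal shares of 1/10 among Oskar, Gudrun.
Oskar is living and takes 1/10.
Gudrun predeceased; the 1/10 allotted to Gudrun's branch passes to Gudrun's issue by representation.
Kolbein's line is the sole branch at this level, so the full 1/10 passes to Kolbein's issue by representation.
The 1/10 is divided into 2 equal shares of 1/20 among Sindre, Jorunn.
Sindre is living and takes 1/20.
Jorunn is living and takes 1/20.
Vidar is living and takes 1/5.
Hakon predeceased; the 1/5 allotted to Hakon's branch passes to Hakon's issue by representation.
The 1/5 is divided into 3 equal shares of 1/15 among Brynja, Solveig, Hallvard.
Brynja is living and takes 1/15.
Solveig is living and takes 1/15.
Hallvard is living and takes 1/15.
Ylva is living and takes 1/5.
Magnus predeceased; the 1/5 allotted to Magnus's branch passes to Magnus's issue by representation.
The 1/5 is divided into 2 equal shares of 1/10 among Eirik, Asgeir.
Eirik predeceased; the 1/10 allotted to Eirik's branch passes to Eirik's issue by representation.
The 1/10 is divided into 2 equal shares of 1/20 among Tove, Dagny.
Tove is living and takes 1/20.
Dagny predeceased; the 1/20 allotted to Dagny's branch passes to Dagny's issue by representation.
The 1/20 is divided into 3 equal shares of 1/60 among Ingeborg, Trygve, Frida.
Ingeborg is living and takes 1/60.
Trygve is living and takes 1/60.
Frida is living and takes 1/60.
Asgeir is living and takes 1/10.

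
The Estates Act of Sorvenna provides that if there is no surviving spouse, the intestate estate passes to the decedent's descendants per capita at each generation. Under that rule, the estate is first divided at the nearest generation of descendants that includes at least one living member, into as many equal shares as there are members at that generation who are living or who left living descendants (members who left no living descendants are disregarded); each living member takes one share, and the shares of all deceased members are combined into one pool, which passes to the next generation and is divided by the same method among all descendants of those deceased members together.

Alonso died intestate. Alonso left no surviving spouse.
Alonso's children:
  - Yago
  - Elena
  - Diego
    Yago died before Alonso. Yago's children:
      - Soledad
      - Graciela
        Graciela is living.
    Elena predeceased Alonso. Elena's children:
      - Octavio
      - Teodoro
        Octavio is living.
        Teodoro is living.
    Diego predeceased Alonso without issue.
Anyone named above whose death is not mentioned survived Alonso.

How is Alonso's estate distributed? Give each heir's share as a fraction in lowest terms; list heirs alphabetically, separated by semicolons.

Graciela 1/4; Octavio 1/4; Soledad 1/4; Teodoro 1/4

There is no surviving spouse, so the entire estate passes to Alonso's descendants per capita at each generation.
No one at generation 1 (Yago, Elena) is living; moving to the next generation.
At generation 2 (Soledad, Graciela, Octavio, Teodoro) there are 4 shares of (1)/4 = 1/4 each.
Living: Soledad, Graciela, Octavio, and Teodoro — each takes 1/4.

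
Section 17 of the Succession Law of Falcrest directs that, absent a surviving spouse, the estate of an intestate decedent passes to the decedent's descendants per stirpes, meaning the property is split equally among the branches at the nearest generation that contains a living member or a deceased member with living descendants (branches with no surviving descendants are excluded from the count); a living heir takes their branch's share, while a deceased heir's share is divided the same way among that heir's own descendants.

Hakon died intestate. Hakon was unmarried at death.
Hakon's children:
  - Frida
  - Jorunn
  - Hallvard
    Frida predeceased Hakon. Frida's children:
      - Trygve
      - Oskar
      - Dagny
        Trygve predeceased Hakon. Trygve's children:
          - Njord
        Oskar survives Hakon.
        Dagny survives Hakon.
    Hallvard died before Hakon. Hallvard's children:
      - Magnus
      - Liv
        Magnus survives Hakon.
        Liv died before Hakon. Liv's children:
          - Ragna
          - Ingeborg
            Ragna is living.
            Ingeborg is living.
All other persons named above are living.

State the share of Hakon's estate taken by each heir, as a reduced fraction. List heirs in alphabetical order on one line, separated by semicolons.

Dagny 1/9; Ingeborg 1/12; Jorunn 1/3; Magnus 1/6; Njord 1/9; Oskar 1/9; Ragna 1/12

There is no surviving spouse, so the entire estate passes to Hakon's descendants per stirpes.
The estate is divided into 3 equal shares of 1/3 among Frida, Jorunn, Hallvard.
Frida predeceased; the 1/3 allotted to Frida's branch passes to Frida's issue by representation.
The 1/3 is divided into 3 equal shares of 1/9 among Trygve, Oskar, Dagny.
Trygve predeceased; the 1/9 allotted to Trygve's branch passes to Trygve's issue by representation.
Njord is the sole taker at this level and receives the full 1/9.
Oskar is living and takes 1/9.
Dagny is living and takes 1/9.
Jorunn is living and takes 1/3.
Hallvard predeceased; the 1/3 allotted to Hallvard's branch passes to Hallvard's issue by representation.
The 1/3 is divided into 2 equal shares of 1/6 among Magnus, Liv.
Magnus is living and takes 1/6.
Liv predeceased; the 1/6 allotted to Liv's branch passes to Liv's issue by representation.
The 1/6 is divided into 2 equal shares of 1/12 among Ragna, Ingeborg.
Ragna is living and takes 1/12.
Ingeborg is living and takes 1/12.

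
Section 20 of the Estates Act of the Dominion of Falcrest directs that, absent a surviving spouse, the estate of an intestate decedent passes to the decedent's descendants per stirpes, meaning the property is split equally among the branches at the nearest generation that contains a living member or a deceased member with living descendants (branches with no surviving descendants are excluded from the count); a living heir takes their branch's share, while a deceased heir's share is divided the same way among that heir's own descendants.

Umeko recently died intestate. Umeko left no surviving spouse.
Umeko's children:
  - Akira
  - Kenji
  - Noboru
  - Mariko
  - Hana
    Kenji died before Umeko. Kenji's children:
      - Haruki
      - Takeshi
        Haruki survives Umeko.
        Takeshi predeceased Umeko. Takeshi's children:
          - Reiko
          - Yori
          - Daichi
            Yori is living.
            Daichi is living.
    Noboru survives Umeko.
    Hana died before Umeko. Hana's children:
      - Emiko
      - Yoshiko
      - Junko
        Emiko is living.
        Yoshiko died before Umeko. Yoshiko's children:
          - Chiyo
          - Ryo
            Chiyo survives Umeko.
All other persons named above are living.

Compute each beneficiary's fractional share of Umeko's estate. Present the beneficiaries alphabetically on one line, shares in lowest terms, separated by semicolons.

Akira 1/5; Chiyo 1/30; Daichi 1/30; Emiko 1/15; Haruki 1/10; Junko 1/15; Mariko 1/5; Noboru 1/5; Reiko 1/30; Ryo 1/30; Yori 1/30

There is no surviving spouse, so the entire estate passes to Umeko's descendants per stirpes.
The estate is divided into 5 equal shares of 1/5 among Akira, Kenji, Noboru, Mariko, Hana.
Akira is living and takes 1/5.
Kenji predeceased; the 1/5 allotted to Kenji's branch passes to Kenji's issue by representation.
The 1/5 is divided into 2 equal shares of 1/10 among Haruki, Takeshi.
Haruki is living and takes 1/10.
Takeshi predeceased; the 1/10 allotted to Takeshi's branch passes to Takeshi's issue by representation.
The 1/10 is divided into 3 equal shares of 1/30 among Reiko, Yori, Daichi.
Reiko is living and takes 1/30.
Yori is living and takes 1/30.
Daichi is living and takes 1/30.
Noboru is living and takes 1/5.
Mariko is living and takes 1/5.
Hana predeceased; the 1/5 allotted to Hana's branch passes to Hana's issue by representation.
The 1/5 is divided into 3 equal shares of 1/15 among Emiko, Yoshiko, Junko.
Emiko is living and takes 1/15.
Yoshiko predeceased; the 1/15 allotted to Yoshiko's branch passes to Yoshiko's issue by representation.
The 1/15 is divided into 2 equal shares of 1/30 among Chiyo, Ryo.
Chiyo is living and takes 1/30.
Ryo is living and takes 1/30.
Junko is living and takes 1/15.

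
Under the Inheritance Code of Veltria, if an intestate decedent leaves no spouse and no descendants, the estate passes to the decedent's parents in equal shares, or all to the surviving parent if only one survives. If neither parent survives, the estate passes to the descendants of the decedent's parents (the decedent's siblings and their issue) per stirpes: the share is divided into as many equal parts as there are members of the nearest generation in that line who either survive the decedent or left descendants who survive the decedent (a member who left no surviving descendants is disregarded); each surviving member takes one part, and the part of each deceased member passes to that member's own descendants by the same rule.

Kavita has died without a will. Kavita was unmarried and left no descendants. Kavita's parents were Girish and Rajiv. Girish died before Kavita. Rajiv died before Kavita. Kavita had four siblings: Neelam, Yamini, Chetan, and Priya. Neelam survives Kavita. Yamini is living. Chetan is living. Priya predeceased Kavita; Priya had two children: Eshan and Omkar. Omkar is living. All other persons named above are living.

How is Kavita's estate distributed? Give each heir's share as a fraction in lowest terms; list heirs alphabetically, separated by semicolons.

Neither parent survives and there are no descendants, so the estate passes to Kavita's siblings and their issue per stirpes.
The estate is divided into 4 equal shares of 1/4 among Neelam, Yamini, Chetan, Priya.
Neelam is living and takes 1/4.
Yamini is living and takes 1/4.
Chetan is living and takes 1/4.
Priya predeceased; the 1/4 allotted to Priya's branch passes to Priya's issue by representation.
The 1/4 is divided into 2 equal shares of 1/8 among Eshan, Omkar.
Eshan is living and takes 1/8.
Omkar is living and takes 1/8.

Chetan 1/4; Eshan 1/8; Neelam 1/4; Omkar 1/8; Yamini 1/4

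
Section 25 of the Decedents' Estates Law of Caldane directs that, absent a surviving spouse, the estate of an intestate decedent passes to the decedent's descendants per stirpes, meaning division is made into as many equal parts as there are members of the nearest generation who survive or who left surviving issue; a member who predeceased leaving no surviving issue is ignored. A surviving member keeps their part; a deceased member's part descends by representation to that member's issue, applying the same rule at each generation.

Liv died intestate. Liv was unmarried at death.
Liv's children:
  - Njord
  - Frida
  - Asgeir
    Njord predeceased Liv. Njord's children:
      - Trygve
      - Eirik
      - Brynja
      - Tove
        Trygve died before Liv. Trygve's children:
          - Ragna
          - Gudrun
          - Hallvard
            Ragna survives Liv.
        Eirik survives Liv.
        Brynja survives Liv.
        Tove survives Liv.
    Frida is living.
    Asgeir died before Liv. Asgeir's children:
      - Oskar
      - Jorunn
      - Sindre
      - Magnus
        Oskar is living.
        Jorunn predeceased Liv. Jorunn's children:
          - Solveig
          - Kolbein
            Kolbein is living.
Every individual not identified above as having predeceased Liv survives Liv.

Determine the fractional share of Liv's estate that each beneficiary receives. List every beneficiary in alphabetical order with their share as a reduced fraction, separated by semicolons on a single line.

Brynja 1/12; Eirik 1/12; Frida 1/3; Gudrun 1/36; Hallvard 1/36; Kolbein 1/24; Magnus 1/12; Oskar 1/12; Ragna 1/36; Sindre 1/12; Solveig 1/24; Tove 1/12

There is no surviving spouse, so the entire estate passes to Liv's descendants per stirpes.
The estate is divided into 3 equal shares of 1/3 among Njord, Frida, Asgeir.
Njord predeceased; the 1/3 allotted to Njord's branch passes to Njord's issue by representation.
The 1/3 is divided into 4 equal shares of 1/12 among Trygve, Eirik, Brynja, Tove.
Trygve predeceased; the 1/12 allotted to Trygve's branch passes to Trygve's issue by representation.
The 1/12 is divided into 3 equal shares of 1/36 among Ragna, Gudrun, Hallvard.
Ragna is living and takes 1/36.
Gudrun is living and takes 1/36.
Hallvard is living and takes 1/36.
Eirik is living and takes 1/12.
Brynja is living and takes 1/12.
Tove is living and takes 1/12.
Frida is living and takes 1/3.
Asgeir predeceased; the 1/3 allotted to Asgeir's branch passes to Asgeir's issue by representation.
The 1/3 is divided into 4 equal shares of 1/12 among Oskar, Jorunn, Sindre, Magnus.
Oskar is living and takes 1/12.
Jorunn predeceased; the 1/12 allotted to Jorunn's branch passes to Jorunn's issue by representation.
The 1/12 is divided into 2 equal shares of 1/24 among Solveig, Kolbein.
Solveig is living and takes 1/24.
Kolbein is living and takes 1/24.
Sindre is living and takes 1/12.
Magnus is living and takes 1/12.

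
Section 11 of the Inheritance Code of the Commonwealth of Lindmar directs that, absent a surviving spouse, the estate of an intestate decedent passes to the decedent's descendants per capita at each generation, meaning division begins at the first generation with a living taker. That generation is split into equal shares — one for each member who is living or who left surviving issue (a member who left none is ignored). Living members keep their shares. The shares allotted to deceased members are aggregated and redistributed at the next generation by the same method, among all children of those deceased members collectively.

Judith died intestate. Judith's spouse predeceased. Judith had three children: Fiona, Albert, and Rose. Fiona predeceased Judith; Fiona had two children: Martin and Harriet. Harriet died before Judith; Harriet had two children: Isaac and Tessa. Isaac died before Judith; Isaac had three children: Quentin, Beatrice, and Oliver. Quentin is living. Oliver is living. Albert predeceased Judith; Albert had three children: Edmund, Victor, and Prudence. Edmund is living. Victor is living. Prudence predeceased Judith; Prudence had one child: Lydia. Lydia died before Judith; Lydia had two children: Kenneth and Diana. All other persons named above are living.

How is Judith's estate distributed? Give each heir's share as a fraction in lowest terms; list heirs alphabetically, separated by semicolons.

There is no surviving spouse, so the entire estate passes to Judith's descendants per capita at each generation.
At generation 1 (Fiona, Albert, Rose) there are 3 shares of (1)/3 = 1/3 each.
Living: Rose — each takes 1/3.
Deceased: Fiona and Albert. Their combined 2/3 is pooled and carried to generation 2.
At generation 2 (Martin, Harriet, Edmund, Victor, Prudence) there are 5 shares of (2/3)/5 = 2/15 each.
Living: Martin, Edmund, and Victor — each takes 2/15.
Deceased: Harriet and Prudence. Their combined 4/15 is pooled and carried to generation 3.
At generation 3 (Isaac, Tessa, Lydia) there are 3 shares of (4/15)/3 = 4/45 each.
Living: Tessa — each takes 4/45.
Deceased: Isaac and Lydia. Their combined 8/45 is pooled and carried to generation 4.
At generation 4 (Quentin, Beatrice, Oliver, Kenneth, Diana) there are 5 shares of (8/45)/5 = 8/225 each.
Living: Quentin, Beatrice, Oliver, Kenneth, and Diana — each takes 8/225.

Beatrice 8/225; Diana 8/225; Edmund 2/15; Kenneth 8/225; Martin 2/15; Oliver 8/225; Quentin 8/225; Rose 1/3; Tessa 4/45; Victor 2/15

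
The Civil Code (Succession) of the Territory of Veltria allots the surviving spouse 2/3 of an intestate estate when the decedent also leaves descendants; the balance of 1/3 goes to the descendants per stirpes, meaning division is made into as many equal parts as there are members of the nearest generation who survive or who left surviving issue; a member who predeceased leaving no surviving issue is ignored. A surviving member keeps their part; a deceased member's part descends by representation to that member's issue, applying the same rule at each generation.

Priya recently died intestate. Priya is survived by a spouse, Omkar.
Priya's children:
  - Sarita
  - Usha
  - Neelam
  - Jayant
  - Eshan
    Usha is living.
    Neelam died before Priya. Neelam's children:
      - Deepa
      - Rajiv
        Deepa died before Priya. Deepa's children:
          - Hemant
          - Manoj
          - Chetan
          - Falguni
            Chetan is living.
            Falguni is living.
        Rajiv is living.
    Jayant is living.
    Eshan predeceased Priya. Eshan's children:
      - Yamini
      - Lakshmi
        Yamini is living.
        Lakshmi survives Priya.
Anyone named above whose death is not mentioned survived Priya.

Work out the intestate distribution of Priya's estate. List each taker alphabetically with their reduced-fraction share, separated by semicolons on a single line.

Omkar, as surviving spouse, takes 2/3.
The remaining 1/3 passes to Priya's descendants per stirpes.
The 1/3 is divided into 5 equal shares of 1/15 among Sarita, Usha, Neelam, Jayant, Eshan.
Sarita is living and takes 1/15.
Usha is living and takes 1/15.
Neelam predeceased; the 1/15 allotted to Neelam's branch passes to Neelam's issue by representation.
The 1/15 is divided into 2 equal shares of 1/30 among Deepa, Rajiv.
Deepa predeceased; the 1/30 allotted to Deepa's branch passes to Deepa's issue by representation.
The 1/30 is divided into 4 equal shares of 1/120 among Hemant, Manoj, Chetan, Falguni.
Hemant is living and takes 1/120.
Manoj is living and takes 1/120.
Chetan is living and takes 1/120.
Falguni is living and takes 1/120.
Rajiv is living and takes 1/30.
Jayant is living and takes 1/15.
Eshan predeceased; the 1/15 allotted to Eshan's branch passes to Eshan's issue by representation.
The 1/15 is divided into 2 equal shares of 1/30 among Yamini, Lakshmi.
Yamini is living and takes 1/30.
Lakshmi is living and takes 1/30.

Chetan 1/120; Falguni 1/120; Hemant 1/120; Jayant 1/15; Lakshmi 1/30; Manoj 1/120; Omkar 2/3; Rajiv 1/30; Sarita 1/15; Usha 1/15; Yamini 1/30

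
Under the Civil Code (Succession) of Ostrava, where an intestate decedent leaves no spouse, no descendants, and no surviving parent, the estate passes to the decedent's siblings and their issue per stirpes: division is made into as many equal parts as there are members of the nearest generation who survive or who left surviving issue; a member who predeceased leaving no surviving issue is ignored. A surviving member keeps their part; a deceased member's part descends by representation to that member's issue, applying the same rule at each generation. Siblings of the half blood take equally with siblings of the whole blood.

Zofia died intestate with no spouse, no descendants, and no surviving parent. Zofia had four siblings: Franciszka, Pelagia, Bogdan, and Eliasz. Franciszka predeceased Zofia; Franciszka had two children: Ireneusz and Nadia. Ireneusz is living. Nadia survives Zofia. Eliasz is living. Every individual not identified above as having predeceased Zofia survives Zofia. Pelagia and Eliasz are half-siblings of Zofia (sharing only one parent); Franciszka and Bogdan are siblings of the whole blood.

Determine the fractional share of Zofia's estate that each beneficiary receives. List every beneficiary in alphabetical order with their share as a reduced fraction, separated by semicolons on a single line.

No spouse, descendants, or parent survives, so the estate passes to Zofia's siblings per stirpes.
Half-blood and whole-blood siblings take equally under the stated rule.
The estate is divided into 4 equal shares of 1/4 among Franciszka, Pelagia, Bogdan, Eliasz.
Franciszka predeceased; the 1/4 allotted to Franciszka's branch passes to Franciszka's issue by representation.
The 1/4 is divided into 2 equal shares of 1/8 among Ireneusz, Nadia.
Ireneusz is living and takes 1/8.
Nadia is living and takes 1/8.
Pelagia is living and takes 1/4.
Bogdan is living and takes 1/4.
Eliasz is living and takes 1/4.

Bogdan 1/4; Eliasz 1/4; Ireneusz 1/8; Nadia 1/8; Pelagia 1/4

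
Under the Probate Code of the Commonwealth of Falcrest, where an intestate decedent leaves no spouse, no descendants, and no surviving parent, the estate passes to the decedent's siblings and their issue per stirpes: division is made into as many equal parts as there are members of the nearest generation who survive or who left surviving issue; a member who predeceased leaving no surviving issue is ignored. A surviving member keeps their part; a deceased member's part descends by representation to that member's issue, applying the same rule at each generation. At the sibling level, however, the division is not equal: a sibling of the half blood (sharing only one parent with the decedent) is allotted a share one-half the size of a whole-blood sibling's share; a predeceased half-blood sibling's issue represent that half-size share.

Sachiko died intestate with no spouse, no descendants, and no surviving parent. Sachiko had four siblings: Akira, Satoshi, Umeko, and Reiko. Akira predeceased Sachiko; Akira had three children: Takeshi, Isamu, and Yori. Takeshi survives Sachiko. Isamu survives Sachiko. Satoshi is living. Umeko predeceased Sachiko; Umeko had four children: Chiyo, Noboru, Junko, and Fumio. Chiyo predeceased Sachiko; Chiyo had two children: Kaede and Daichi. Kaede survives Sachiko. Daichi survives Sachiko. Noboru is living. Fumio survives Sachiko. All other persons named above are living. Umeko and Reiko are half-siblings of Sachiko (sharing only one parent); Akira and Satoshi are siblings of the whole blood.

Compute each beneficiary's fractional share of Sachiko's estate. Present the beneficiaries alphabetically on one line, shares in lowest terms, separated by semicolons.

Daichi 1/48; Fumio 1/24; Isamu 1/9; Junko 1/24; Kaede 1/48; Noboru 1/24; Reiko 1/6; Satoshi 1/3; Takeshi 1/9; Yori 1/9

No spouse, descendants, or parent survives, so the estate passes to Sachiko's siblings per stirpes.
Half-blood siblings count for one-half the weight of whole-blood siblings at the initial division.
Dividing 1 in proportion to weights (total weight 3): Akira (weight 1) → 1/3; Satoshi (weight 1) → 1/3; Umeko (weight 1/2) → 1/6; Reiko (weight 1/2) → 1/6.
Akira predeceased; the 1/3 allotted to Akira's branch passes to Akira's issue by representation.
The 1/3 is divided into 3 equal shares of 1/9 among Takeshi, Isamu, Yori.
Takeshi is living and takes 1/9.
Isamu is living and takes 1/9.
Yori is living and takes 1/9.
Satoshi is living and takes 1/3.
Umeko predeceased; the 1/6 allotted to Umeko's branch passes to Umeko's issue by representation.
The 1/6 is divided into 4 equal shares of 1/24 among Chiyo, Noboru, Junko, Fumio.
Chiyo predeceased; the 1/24 allotted to Chiyo's branch passes to Chiyo's issue by representation.
The 1/24 is divided into 2 equal shares of 1/48 among Kaede, Daichi.
Kaede is living and takes 1/48.
Daichi is living and takes 1/48.
Noboru is living and takes 1/24.
Junko is living and takes 1/24.
Fumio is living and takes 1/24.
Reiko is living and takes 1/6.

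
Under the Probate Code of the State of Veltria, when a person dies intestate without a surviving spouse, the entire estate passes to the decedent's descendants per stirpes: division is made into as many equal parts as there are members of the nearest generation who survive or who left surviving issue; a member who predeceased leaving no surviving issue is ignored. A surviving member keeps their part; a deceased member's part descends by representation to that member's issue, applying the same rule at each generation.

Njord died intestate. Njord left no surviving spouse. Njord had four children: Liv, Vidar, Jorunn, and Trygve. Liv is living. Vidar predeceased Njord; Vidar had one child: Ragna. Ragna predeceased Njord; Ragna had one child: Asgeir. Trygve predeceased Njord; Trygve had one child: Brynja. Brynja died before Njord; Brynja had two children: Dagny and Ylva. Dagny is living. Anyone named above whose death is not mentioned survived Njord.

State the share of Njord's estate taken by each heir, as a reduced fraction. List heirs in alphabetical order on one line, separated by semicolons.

There is no surviving spouse, so the entire estate passes to Njord's descendants per stirpes.
The estate is divided into 4 equal shares of 1/4 among Liv, Vidar, Jorunn, Trygve.
Liv is living and takes 1/4.
Vidar predeceased; the 1/4 allotted to Vidar's branch passes to Vidar's issue by representation.
Ragna's line is the sole branch at this level, so the full 1/4 passes to Ragna's issue by representation.
Asgeir is the sole taker at this level and receives the full 1/4.
Jorunn is living and takes 1/4.
Trygve predeceased; the 1/4 allotted to Trygve's branch passes to Trygve's issue by representation.
Brynja's line is the sole branch at this level, so the full 1/4 passes to Brynja's issue by representation.
The 1/4 is divided into 2 equal shares of 1/8 among Dagny, Ylva.
Dagny is living and takes 1/8.
Ylva is living and takes 1/8.

Asgeir 1/4; Dagny 1/8; Jorunn 1/4; Liv 1/4; Ylva 1/8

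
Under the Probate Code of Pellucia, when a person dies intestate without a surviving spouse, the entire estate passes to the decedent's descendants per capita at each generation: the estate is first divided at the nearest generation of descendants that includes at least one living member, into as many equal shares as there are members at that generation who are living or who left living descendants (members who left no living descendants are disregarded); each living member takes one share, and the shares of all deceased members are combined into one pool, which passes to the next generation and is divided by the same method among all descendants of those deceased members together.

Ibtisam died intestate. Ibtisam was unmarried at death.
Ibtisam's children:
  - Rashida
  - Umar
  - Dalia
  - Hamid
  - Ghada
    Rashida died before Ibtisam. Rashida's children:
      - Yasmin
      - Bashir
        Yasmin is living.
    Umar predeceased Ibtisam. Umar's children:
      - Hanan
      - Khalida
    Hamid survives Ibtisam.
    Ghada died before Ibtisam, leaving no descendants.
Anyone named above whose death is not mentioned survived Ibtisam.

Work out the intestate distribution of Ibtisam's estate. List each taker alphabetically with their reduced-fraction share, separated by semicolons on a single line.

There is no surviving spouse, so the entire estate passes to Ibtisam's descendants per capita at each generation.
At generation 1 (Rashida, Umar, Dalia, Hamid) there are 4 shares of (1)/4 = 1/4 each.
Living: Dalia and Hamid — each takes 1/4.
Deceased: Rashida and Umar. Their combined 1/2 is pooled and carried to generation 2.
At generation 2 (Yasmin, Bashir, Hanan, Khalida) there are 4 shares of (1/2)/4 = 1/8 each.
Living: Yasmin, Bashir, Hanan, and Khalida — each takes 1/8.

Bashir 1/8; Dalia 1/4; Hamid 1/4; Hanan 1/8; Khalida 1/8; Yasmin 1/8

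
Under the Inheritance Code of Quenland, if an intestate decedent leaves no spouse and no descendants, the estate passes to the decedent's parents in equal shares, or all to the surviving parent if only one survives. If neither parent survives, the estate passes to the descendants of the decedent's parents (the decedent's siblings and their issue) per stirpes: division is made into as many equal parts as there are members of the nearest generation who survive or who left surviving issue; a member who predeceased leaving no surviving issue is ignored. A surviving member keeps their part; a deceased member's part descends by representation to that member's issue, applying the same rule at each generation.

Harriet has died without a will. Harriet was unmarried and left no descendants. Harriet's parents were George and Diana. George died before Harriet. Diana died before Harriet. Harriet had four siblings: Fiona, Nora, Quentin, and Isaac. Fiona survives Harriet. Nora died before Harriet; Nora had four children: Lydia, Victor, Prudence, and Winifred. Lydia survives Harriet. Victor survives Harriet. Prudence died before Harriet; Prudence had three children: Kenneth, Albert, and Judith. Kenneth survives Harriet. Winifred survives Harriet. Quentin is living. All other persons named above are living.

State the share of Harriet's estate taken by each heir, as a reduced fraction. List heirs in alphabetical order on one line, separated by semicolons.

Albert 1/48; Fiona 1/4; Isaac 1/4; Judith 1/48; Kenneth 1/48; Lydia 1/16; Quentin 1/4; Victor 1/16; Winifred 1/16

Neither parent survives and there are no descendants, so the estate passes to Harriet's siblings and their issue per stirpes.
The estate is divided into 4 equal shares of 1/4 among Fiona, Nora, Quentin, Isaac.
Fiona is living and takes 1/4.
Nora predeceased; the 1/4 allotted to Nora's branch passes to Nora's issue by representation.
The 1/4 is divided into 4 equal shares of 1/16 among Lydia, Victor, Prudence, Winifred.
Lydia is living and takes 1/16.
Victor is living and takes 1/16.
Prudence predeceased; the 1/16 allotted to Prudence's branch passes to Prudence's issue by representation.
The 1/16 is divided into 3 equal shares of 1/48 among Kenneth, Albert, Judith.
Kenneth is living and takes 1/48.
Albert is living and takes 1/48.
Judith is living and takes 1/48.
Winifred is living and takes 1/16.
Quentin is living and takes 1/4.
Isaac is living and takes 1/4.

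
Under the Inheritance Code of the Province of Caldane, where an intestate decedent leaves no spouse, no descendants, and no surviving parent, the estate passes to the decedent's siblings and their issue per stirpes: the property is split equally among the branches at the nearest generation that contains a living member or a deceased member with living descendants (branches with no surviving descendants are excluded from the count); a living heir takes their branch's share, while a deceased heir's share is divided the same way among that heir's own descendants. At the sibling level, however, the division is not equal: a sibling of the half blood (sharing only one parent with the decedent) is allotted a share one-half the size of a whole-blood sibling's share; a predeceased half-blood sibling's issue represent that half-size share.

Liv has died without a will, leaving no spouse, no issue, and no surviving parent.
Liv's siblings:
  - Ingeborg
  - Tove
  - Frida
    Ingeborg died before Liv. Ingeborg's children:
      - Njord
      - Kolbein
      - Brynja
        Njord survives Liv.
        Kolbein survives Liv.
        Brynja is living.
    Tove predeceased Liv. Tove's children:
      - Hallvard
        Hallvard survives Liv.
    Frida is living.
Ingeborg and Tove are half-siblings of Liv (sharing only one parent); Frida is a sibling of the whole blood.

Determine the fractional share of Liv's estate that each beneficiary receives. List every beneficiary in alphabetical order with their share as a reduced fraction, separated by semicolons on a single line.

Brynja 1/12; Frida 1/2; Hallvard 1/4; Kolbein 1/12; Njord 1/12

No spouse, descendants, or parent survives, so the estate passes to Liv's siblings per stirpes.
Half-blood siblings count for one-half the weight of whole-blood siblings at the initial division.
Dividing 1 in proportion to weights (total weight 2): Ingeborg (weight 1/2) → 1/4; Tove (weight 1/2) → 1/4; Frida (weight 1) → 1/2.
Ingeborg predeceased; the 1/4 allotted to Ingeborg's branch passes to Ingeborg's issue by representation.
The 1/4 is divided into 3 equal shares of 1/12 among Njord, Kolbein, Brynja.
Njord is living and takes 1/12.
Kolbein is living and takes 1/12.
Brynja is living and takes 1/12.
Tove predeceased; the 1/4 allotted to Tove's branch passes to Tove's issue by representation.
Hallvard is the sole taker at this level and receives the full 1/4.
Frida is living and takes 1/2.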